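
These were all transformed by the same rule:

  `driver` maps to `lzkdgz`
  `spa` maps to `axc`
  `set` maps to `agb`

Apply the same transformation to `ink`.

Two shifts are in play — +2 for a/e/i/o/u, +8 for every other letter.
On ink: i(vowel)+2=k, n(cons)+8=v, k(cons)+8=s.

kvs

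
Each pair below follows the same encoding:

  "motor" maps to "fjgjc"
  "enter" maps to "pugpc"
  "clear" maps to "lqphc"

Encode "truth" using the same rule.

m(12)→f(5) and o(14)→j(9) fit y≡15x+7 (mod 26); the inverse of 15 mod 26 is 7. This is an affine cipher: with a=0,…,z=25, each position x becomes (15x+7) mod 26.
Applying it to truth: t(19)→15·19+7≡6=g; r(17)→15·17+7≡2=c; u(20)→15·20+7≡21=v; t(19)→15·19+7≡6=g; h(7)→15·7+7≡8=i (all mod 26).

gcvgi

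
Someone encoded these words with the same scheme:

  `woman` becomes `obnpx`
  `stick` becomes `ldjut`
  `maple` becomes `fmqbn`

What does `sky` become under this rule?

zlt

The output letters match the input read backwards, each shifted +1: woman reversed is namow. Read the word backwards and shift each letter +1.
Applying it to sky: reverse → yks; then shift: y+1=z, k+1=l, s+1=t.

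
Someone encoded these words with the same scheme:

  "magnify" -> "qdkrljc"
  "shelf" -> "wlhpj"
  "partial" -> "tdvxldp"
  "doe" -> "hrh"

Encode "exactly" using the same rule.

hbdgxpc

The shift depends on letter class: consonant m→q is +4, but vowel a→d is +3. The rule splits by letter class: vowels +3, consonants +4.
Applying it to exactly: e(vowel)+3=h, x(cons)+4=b, a(vowel)+3=d, c(cons)+4=g, t(cons)+4=x, l(cons)+4=p, y(cons)+4=c.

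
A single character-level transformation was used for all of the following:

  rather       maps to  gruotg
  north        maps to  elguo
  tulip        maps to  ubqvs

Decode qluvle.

lotion

r(17)→g(6) and a(0)→r(17) fit y≡7x+17 (mod 26); the inverse of 7 mod 26 is 15. This is an affine cipher: with a=0,…,z=25, each position x becomes (7x+17) mod 26.
Undoing it on qluvle: q(16)→15·(16−17)≡11=l; l(11)→15·(11−17)≡14=o; u(20)→15·(20−17)≡19=t; v(21)→15·(21−17)≡8=i; l(11)→15·(11−17)≡14=o; e(4)→15·(4−17)≡13=n (all mod 26).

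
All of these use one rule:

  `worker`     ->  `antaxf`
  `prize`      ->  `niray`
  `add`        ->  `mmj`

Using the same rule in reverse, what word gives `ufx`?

owl

The output letters match the input read backwards, each shifted +9: worker reversed is rekrow. The word is reversed, then every letter is shifted forward by 9.
Undoing it on ufx: shift back: u−9=l, f−9=w, x−9=o → lwo; then reverse → owl.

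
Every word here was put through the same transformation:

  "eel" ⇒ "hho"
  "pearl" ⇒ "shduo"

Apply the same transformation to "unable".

Compare letters: e→h is +3, e→h is +3, l→o is +3 — a constant shift. Each letter is shifted forward by 3 in the alphabet (a Caesar shift of +3).
For unable: u+3=x, n+3=q, a+3=d, b+3=e, l+3=o, e+3=h.

xqdeoh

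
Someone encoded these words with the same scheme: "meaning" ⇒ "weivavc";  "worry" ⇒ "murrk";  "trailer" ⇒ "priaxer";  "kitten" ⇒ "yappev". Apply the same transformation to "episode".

etaqufe

m(12)→w(22) and e(4)→e(4) fit y≡25x+8 (mod 26); the inverse of 25 mod 26 is 25. Each letter's alphabet position (a=0..z=25) is mapped through 25·x+8 mod 26 — an affine cipher.
For episode: e(4)→25·4+8≡4=e; p(15)→25·15+8≡19=t; i(8)→25·8+8≡0=a; s(18)→25·18+8≡16=q; o(14)→25·14+8≡20=u; d(3)→25·3+8≡5=f; e(4)→25·4+8≡4=e (all mod 26).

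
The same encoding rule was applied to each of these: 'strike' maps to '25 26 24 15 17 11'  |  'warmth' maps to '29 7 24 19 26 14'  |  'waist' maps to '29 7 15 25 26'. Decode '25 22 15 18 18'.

s is letter #19 and maps to 25: an offset of 6. The number is (letter's place in the alphabet, a=1) + 6.
Decoding 25 22 15 18 18: 25→(25−6)÷1=19=s, 22→(22−6)÷1=16=p, 15→(15−6)÷1=9=i, 18→(18−6)÷1=12=l, 18→(18−6)÷1=12=l.

spill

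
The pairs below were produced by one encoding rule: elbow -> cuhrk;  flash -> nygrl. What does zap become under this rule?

The output letters match the input read backwards, each shifted +6: elbow reversed is woble. The word is reversed, then every letter is shifted forward by 6.
Applying it to zap: reverse → paz; then shift: p+6=v, a+6=g, z+6=f.

vgf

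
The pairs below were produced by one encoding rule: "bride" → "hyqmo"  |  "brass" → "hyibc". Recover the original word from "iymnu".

creek

In bride: b→h is +6, r→y is +7, i→q is +8, d→m is +9 — the shift increases by 1 each position. Letter i (0-indexed) is shifted by i+6, so successive shifts are 6, 7, 8, ….
Decoding iymnu: i−6=c, y−7=r, m−8=e, n−9=e, u−10=k.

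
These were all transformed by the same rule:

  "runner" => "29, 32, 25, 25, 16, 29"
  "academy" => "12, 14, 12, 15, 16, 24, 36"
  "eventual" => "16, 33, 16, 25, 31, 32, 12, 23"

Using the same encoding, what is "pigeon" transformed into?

27, 20, 18, 16, 26, 25

r is letter #18 and maps to 29: an offset of 11. Each letter is replaced by its alphabet position (a=1..z=26) + 11.
On pigeon: p=16→27, i=9→20, g=7→18, e=5→16, o=15→26, n=14→25.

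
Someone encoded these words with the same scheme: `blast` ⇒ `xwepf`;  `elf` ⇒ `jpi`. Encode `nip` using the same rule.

tmr

Two steps: reverse the string, then apply a Caesar shift of +4.
On nip: reverse → pin; then shift: p+4=t, i+4=m, n+4=r.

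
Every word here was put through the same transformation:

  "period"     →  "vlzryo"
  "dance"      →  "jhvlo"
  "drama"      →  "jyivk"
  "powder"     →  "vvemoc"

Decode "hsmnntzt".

In period: p→v is +6, e→l is +7, r→z is +8, i→r is +9 — the shift increases by 1 each position. Each letter shifts forward by (position + 6), i.e. 6, 7, 8, … — the shift grows by one for each successive letter.
Undoing it on hsmnntzt: h−6=b, s−7=l, m−8=e, n−9=e, n−10=d, t−11=i, z−12=n, t−13=g.

bleeding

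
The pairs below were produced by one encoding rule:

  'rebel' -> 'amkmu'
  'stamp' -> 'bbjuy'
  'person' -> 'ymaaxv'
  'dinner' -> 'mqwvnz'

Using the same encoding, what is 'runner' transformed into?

acwvnz

Shifts by position in rebel: pos 0: r→a (+9), pos 1: e→m (+8), pos 2: b→k (+9), pos 3: e→m (+8) — repeating every 2. A repeating key of period 2 is used — shifts +9, +8 over and over.
On runner: r+9=a, u+8=c, n+9=w, n+8=v, e+9=n, r+8=z.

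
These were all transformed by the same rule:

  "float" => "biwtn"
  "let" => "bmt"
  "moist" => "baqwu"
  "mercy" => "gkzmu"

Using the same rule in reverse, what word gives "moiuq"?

Two steps: reverse the string, then apply a Caesar shift of +8.
Reversing it on moiuq: shift back: m−8=e, o−8=g, i−8=a, u−8=m, q−8=i → egami; then reverse → image.

image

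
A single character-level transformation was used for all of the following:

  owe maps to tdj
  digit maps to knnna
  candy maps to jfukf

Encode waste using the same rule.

dfzaj

The shift depends on letter class: consonant w→d is +7, but vowel o→t is +5. Two shifts are in play — +5 for a/e/i/o/u, +7 for every other letter.
On waste: w(cons)+7=d, a(vowel)+5=f, s(cons)+7=z, t(cons)+7=a, e(vowel)+5=j.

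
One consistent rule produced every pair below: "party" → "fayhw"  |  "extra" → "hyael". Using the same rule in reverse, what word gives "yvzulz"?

sensor

The output letters match the input read backwards, each shifted +7: party reversed is ytrap. The word is reversed, then every letter is shifted forward by 7.
Decoding yvzulz: shift back: y−7=r, v−7=o, z−7=s, u−7=n, l−7=e, z−7=s → rosnes; then reverse → sensor.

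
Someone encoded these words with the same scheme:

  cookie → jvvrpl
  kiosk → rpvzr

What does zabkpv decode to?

This is a Caesar cipher with shift 7.
Undoing it on zabkpv: z−7=s, a−7=t, b−7=u, k−7=d, p−7=i, v−7=o.

studio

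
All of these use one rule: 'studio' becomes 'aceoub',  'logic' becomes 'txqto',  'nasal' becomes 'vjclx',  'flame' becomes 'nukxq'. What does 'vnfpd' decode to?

The shift increases by 1 at each position, starting from +8: 8, 9, 10, ….
Reversing it on vnfpd: v−8=n, n−9=e, f−10=v, p−11=e, d−12=r.

never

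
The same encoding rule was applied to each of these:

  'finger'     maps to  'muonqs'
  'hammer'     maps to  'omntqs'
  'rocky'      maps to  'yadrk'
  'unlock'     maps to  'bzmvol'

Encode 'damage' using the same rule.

kmnhsf

Shifts by position in finger: pos 0: f→m (+7), pos 1: i→u (+12), pos 2: n→o (+1), pos 3: g→n (+7), pos 4: e→q (+12), pos 5: r→s (+1) — repeating every 3. A repeating key of period 3 is used — shifts +7, +12, +1 over and over.
Applying it to damage: d+7=k, a+12=m, m+1=n, a+7=h, g+12=s, e+1=f.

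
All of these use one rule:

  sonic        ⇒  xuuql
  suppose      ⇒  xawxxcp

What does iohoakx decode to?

diagram

Letter i (0-indexed) is shifted by i+5, so successive shifts are 5, 6, 7, ….
Decoding iohoakx: i−5=d, o−6=i, h−7=a, o−8=g, a−9=r, k−10=a, x−11=m.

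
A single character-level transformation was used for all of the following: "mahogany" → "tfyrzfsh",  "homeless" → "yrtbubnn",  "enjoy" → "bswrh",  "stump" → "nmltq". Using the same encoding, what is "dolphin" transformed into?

cruqyxs

m(12)→t(19) and a(0)→f(5) fit y≡25x+5 (mod 26); the inverse of 25 mod 26 is 25. Treating letters as 0–25, the rule is x ↦ 25x + 5 (mod 26).
Applying it to dolphin: d(3)→25·3+5≡2=c; o(14)→25·14+5≡17=r; l(11)→25·11+5≡20=u; p(15)→25·15+5≡16=q; h(7)→25·7+5≡24=y; i(8)→25·8+5≡23=x; n(13)→25·13+5≡18=s (all mod 26).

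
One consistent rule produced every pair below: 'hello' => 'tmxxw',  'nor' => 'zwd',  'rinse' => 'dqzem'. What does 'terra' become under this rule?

The rule splits by letter class: vowels +8, consonants +12.
Applying it to terra: t(cons)+12=f, e(vowel)+8=m, r(cons)+12=d, r(cons)+12=d, a(vowel)+8=i.

fmddi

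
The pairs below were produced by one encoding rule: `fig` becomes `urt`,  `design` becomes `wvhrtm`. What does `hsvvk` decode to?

Each pair mirrors across the alphabet (f↔u, i↔r, g↔t): positions sum to 25. Letters are reflected about the middle of the alphabet (position → 25−position): Atbash.
Decoding hsvvk: h↔s, s↔h, v↔e, v↔e, k↔p.

sheep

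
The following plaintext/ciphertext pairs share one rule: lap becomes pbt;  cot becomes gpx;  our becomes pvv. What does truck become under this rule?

The rule splits by letter class: vowels +1, consonants +4.
Applying it to truck: t(cons)+4=x, r(cons)+4=v, u(vowel)+1=v, c(cons)+4=g, k(cons)+4=o.

xvvgo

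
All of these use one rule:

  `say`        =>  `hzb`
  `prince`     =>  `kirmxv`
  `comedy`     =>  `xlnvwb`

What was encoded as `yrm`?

Each pair mirrors across the alphabet (s↔h, a↔z, y↔b): positions sum to 25. Letters are reflected about the middle of the alphabet (position → 25−position): Atbash.
Reversing it on yrm: y↔b, r↔i, m↔n.

bin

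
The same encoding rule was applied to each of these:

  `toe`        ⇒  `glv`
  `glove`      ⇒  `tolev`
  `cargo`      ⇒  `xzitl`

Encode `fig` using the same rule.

Each pair mirrors across the alphabet (t↔g, o↔l, e↔v): positions sum to 25. This is the alphabet-reversal cipher (Atbash): a becomes z, b becomes y, etc.
For fig: f↔u, i↔r, g↔t.

urt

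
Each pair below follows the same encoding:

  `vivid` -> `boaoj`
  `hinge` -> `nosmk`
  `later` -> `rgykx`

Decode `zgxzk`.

Shifts by position in vivid: pos 0: v→b (+6), pos 1: i→o (+6), pos 2: v→a (+5), pos 3: i→o (+6), pos 4: d→j (+6) — repeating every 3. It's a Vigenère-style cipher with numeric key [6,6,5]: position i shifts by key[i mod 3].
Undoing it on zgxzk: z−6=t, g−6=a, x−5=s, z−6=t, k−6=e.

taste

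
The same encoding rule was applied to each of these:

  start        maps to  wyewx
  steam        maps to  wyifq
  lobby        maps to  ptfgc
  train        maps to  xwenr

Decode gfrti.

canoe

Shifts by position in start: pos 0: s→w (+4), pos 1: t→y (+5), pos 2: a→e (+4), pos 3: r→w (+5) — repeating every 2. A repeating key of period 2 is used — shifts +4, +5 over and over.
Decoding gfrti: g−4=c, f−5=a, r−4=n, t−5=o, i−4=e.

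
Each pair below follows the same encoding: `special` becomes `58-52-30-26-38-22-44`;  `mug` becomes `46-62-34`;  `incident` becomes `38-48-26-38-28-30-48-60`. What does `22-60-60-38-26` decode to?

attic

The formula is n = 2×(alphabet index, a=1) + 20.
Reversing it on 22-60-60-38-26: 22→(22−20)÷2=1=a, 60→(60−20)÷2=20=t, 60→(60−20)÷2=20=t, 38→(38−20)÷2=9=i, 26→(26−20)÷2=3=c.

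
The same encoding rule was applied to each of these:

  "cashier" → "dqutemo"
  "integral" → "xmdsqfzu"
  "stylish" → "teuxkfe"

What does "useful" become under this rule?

xgrqeg

The output letters match the input read backwards, each shifted +12: cashier reversed is reihsac. Read the word backwards and shift each letter +12.
On useful: reverse → lufesu; then shift: l+12=x, u+12=g, f+12=r, e+12=q, s+12=e, u+12=g.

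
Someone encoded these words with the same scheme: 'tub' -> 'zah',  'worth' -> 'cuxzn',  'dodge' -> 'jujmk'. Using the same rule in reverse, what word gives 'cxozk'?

write

Each letter is shifted forward by 6 in the alphabet (a Caesar shift of +6).
Undoing it on cxozk: c−6=w, x−6=r, o−6=i, z−6=t, k−6=e.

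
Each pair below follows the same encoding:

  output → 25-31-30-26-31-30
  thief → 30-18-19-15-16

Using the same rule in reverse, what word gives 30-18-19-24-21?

think

Letters become their 1-based position plus 10 (so a→11, b→12, …).
Decoding 30-18-19-24-21: 30→(30−10)÷1=20=t, 18→(18−10)÷1=8=h, 19→(19−10)÷1=9=i, 24→(24−10)÷1=14=n, 21→(21−10)÷1=11=k.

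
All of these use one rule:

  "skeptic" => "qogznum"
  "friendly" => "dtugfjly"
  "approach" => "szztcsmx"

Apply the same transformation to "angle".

sfalg

Treating letters as 0–25, the rule is x ↦ 23x + 18 (mod 26).
For angle: a(0)→23·0+18≡18=s; n(13)→23·13+18≡5=f; g(6)→23·6+18≡0=a; l(11)→23·11+18≡11=l; e(4)→23·4+18≡6=g (all mod 26).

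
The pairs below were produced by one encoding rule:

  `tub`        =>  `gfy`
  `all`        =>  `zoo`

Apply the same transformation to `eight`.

Each pair mirrors across the alphabet (t↔g, u↔f, b↔y): positions sum to 25. This is the alphabet-reversal cipher (Atbash): a becomes z, b becomes y, etc.
On eight: e↔v, i↔r, g↔t, h↔s, t↔g.

vrtsg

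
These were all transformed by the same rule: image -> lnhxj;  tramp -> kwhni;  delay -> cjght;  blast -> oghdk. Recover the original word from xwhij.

grape

i(8)→l(11) and m(12)→n(13) fit y≡7x+7 (mod 26); the inverse of 7 mod 26 is 15. Treating letters as 0–25, the rule is x ↦ 7x + 7 (mod 26).
Reversing it on xwhij: x(23)→15·(23−7)≡6=g; w(22)→15·(22−7)≡17=r; h(7)→15·(7−7)≡0=a; i(8)→15·(8−7)≡15=p; j(9)→15·(9−7)≡4=e (all mod 26).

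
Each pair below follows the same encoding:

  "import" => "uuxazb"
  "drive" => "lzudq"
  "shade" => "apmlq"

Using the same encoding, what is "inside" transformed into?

The shift depends on letter class: consonant m→u is +8, but vowel i→u is +12. Vowels shift forward by 12 and consonants shift forward by 8.
For inside: i(vowel)+12=u, n(cons)+8=v, s(cons)+8=a, i(vowel)+12=u, d(cons)+8=l, e(vowel)+12=q.

uvaulq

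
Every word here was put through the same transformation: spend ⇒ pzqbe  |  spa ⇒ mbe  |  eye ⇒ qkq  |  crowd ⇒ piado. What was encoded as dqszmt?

hanger

The output letters match the input read backwards, each shifted +12: spend reversed is dneps. Read the word backwards and shift each letter +12.
Reversing it on dqszmt: shift back: d−12=r, q−12=e, s−12=g, z−12=n, m−12=a, t−12=h → regnah; then reverse → hanger.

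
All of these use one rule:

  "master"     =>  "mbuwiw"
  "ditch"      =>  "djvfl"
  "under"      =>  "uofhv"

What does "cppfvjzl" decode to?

Letter i (0-indexed) is shifted by i+0, so successive shifts are 0, 1, 2, ….
Decoding cppfvjzl: c−0=c, p−1=o, p−2=n, f−3=c, v−4=r, j−5=e, z−6=t, l−7=e.

concrete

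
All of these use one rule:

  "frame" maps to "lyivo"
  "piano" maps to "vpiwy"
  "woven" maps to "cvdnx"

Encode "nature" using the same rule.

In frame: f→l is +6, r→y is +7, a→i is +8, m→v is +9 — the shift increases by 1 each position. The shift increases by 1 at each position, starting from +6: 6, 7, 8, ….
For nature: n+6=t, a+7=h, t+8=b, u+9=d, r+10=b, e+11=p.

thbdbp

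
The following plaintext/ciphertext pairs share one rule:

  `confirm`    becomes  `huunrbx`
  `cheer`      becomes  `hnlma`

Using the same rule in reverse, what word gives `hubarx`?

The shift increases by 1 at each position, starting from +5: 5, 6, 7, ….
Reversing it on hubarx: h−5=c, u−6=o, b−7=u, a−8=s, r−9=i, x−10=n.

cousin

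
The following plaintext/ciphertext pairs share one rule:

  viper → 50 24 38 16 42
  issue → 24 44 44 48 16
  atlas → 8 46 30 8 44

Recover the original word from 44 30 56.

sly

The formula is n = 2×(alphabet index, a=1) + 6.
Reversing it on 44 30 56: 44→(44−6)÷2=19=s, 30→(30−6)÷2=12=l, 56→(56−6)÷2=25=y.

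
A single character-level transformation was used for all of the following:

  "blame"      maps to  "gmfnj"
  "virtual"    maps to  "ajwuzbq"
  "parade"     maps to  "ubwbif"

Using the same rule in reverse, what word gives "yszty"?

It's a Vigenère-style cipher with numeric key [5,1]: position i shifts by key[i mod 2].
Reversing it on yszty: y−5=t, s−1=r, z−5=u, t−1=s, y−5=t.

trust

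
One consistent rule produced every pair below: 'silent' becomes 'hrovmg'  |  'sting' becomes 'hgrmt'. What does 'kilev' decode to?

Each pair mirrors across the alphabet (s↔h, i↔r, l↔o): positions sum to 25. Letters are reflected about the middle of the alphabet (position → 25−position): Atbash.
Reversing it on kilev: k↔p, i↔r, l↔o, e↔v, v↔e.

prove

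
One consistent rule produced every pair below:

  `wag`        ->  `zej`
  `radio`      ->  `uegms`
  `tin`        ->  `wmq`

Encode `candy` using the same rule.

Two shifts are in play — +4 for a/e/i/o/u, +3 for every other letter.
On candy: c(cons)+3=f, a(vowel)+4=e, n(cons)+3=q, d(cons)+3=g, y(cons)+3=b.

feqgb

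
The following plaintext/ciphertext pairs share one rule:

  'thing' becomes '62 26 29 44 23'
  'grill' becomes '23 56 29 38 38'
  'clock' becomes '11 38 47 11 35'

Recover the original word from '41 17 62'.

met

t(#20)→62 and h(#8)→26: differences scale by 3, so n = 3·pos + 2. With a=1..z=26, the number is 3·pos + 2.
Decoding 41 17 62: 41→(41−2)÷3=13=m, 17→(17−2)÷3=5=e, 62→(62−2)÷3=20=t.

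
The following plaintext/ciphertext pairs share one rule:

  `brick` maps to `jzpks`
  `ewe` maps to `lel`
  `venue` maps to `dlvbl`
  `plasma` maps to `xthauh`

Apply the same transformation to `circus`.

The shift depends on letter class: consonant b→j is +8, but vowel i→p is +7. Two shifts are in play — +7 for a/e/i/o/u, +8 for every other letter.
Applying it to circus: c(cons)+8=k, i(vowel)+7=p, r(cons)+8=z, c(cons)+8=k, u(vowel)+7=b, s(cons)+8=a.

kpzkba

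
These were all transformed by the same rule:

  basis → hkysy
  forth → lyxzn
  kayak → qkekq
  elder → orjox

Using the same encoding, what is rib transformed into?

The shift depends on letter class: consonant b→h is +6, but vowel a→k is +10. Vowels shift forward by 10 and consonants shift forward by 6.
On rib: r(cons)+6=x, i(vowel)+10=s, b(cons)+6=h.

xsh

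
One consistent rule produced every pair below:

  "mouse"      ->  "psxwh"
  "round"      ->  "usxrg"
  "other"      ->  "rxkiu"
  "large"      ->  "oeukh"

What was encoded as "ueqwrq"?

Shifts by position in mouse: pos 0: m→p (+3), pos 1: o→s (+4), pos 2: u→x (+3), pos 3: s→w (+4) — repeating every 2. A repeating key of period 2 is used — shifts +3, +4 over and over.
Decoding ueqwrq: u−3=r, e−4=a, q−3=n, w−4=s, r−3=o, q−4=m.

ransom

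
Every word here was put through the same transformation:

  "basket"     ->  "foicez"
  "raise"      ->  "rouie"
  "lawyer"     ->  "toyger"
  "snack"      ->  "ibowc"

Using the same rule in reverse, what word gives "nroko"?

b(1)→f(5) and a(0)→o(14) fit y≡17x+14 (mod 26); the inverse of 17 mod 26 is 23. Treating letters as 0–25, the rule is x ↦ 17x + 14 (mod 26).
Undoing it on nroko: n(13)→23·(13−14)≡3=d; r(17)→23·(17−14)≡17=r; o(14)→23·(14−14)≡0=a; k(10)→23·(10−14)≡12=m; o(14)→23·(14−14)≡0=a (all mod 26).

drama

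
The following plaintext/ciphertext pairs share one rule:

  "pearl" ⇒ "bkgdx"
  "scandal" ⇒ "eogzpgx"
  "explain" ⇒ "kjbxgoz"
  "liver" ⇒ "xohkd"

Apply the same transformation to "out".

The shift depends on letter class: consonant p→b is +12, but vowel e→k is +6. The rule splits by letter class: vowels +6, consonants +12.
For out: o(vowel)+6=u, u(vowel)+6=a, t(cons)+12=f.

uaf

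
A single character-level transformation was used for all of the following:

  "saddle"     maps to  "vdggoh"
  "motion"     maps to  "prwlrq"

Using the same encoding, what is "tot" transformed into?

Every letter moves 3 places later in the alphabet, wrapping around z→a.
On tot: t+3=w, o+3=r, t+3=w.

wrw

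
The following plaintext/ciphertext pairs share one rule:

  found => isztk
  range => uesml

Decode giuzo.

depth

In found: f→i is +3, o→s is +4, u→z is +5, n→t is +6 — the shift increases by 1 each position. Letter i (0-indexed) is shifted by i+3, so successive shifts are 3, 4, 5, ….
Undoing it on giuzo: g−3=d, i−4=e, u−5=p, z−6=t, o−7=h.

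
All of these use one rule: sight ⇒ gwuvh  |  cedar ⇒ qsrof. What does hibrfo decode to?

Compare letters: s→g is +14, i→w is +14, g→u is +14 — a constant shift. Each letter is shifted forward by 14 in the alphabet (a Caesar shift of +14).
Decoding hibrfo: h−14=t, i−14=u, b−14=n, r−14=d, f−14=r, o−14=a.

tundra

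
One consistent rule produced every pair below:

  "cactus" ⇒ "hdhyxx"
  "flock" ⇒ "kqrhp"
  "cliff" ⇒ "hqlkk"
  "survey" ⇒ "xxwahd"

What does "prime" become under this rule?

uwlrh

The shift depends on letter class: consonant c→h is +5, but vowel a→d is +3. Two shifts are in play — +3 for a/e/i/o/u, +5 for every other letter.
On prime: p(cons)+5=u, r(cons)+5=w, i(vowel)+3=l, m(cons)+5=r, e(vowel)+3=h.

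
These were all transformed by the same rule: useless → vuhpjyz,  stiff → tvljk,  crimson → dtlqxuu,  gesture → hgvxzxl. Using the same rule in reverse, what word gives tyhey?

In useless: u→v is +1, s→u is +2, e→h is +3, l→p is +4 — the shift increases by 1 each position. Letter i (0-indexed) is shifted by i+1, so successive shifts are 1, 2, 3, ….
Decoding tyhey: t−1=s, y−2=w, h−3=e, e−4=a, y−5=t.

sweat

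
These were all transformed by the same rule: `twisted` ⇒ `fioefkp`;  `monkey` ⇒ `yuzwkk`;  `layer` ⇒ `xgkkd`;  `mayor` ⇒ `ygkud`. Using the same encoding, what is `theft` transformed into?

ftkrf

The shift depends on letter class: consonant t→f is +12, but vowel i→o is +6. Vowels shift forward by 6 and consonants shift forward by 12.
Applying it to theft: t(cons)+12=f, h(cons)+12=t, e(vowel)+6=k, f(cons)+12=r, t(cons)+12=f.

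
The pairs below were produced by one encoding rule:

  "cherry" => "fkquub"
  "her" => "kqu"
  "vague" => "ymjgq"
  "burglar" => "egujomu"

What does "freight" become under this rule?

The shift depends on letter class: consonant c→f is +3, but vowel e→q is +12. Vowels shift forward by 12 and consonants shift forward by 3.
Applying it to freight: f(cons)+3=i, r(cons)+3=u, e(vowel)+12=q, i(vowel)+12=u, g(cons)+3=j, h(cons)+3=k, t(cons)+3=w.

iuqujkw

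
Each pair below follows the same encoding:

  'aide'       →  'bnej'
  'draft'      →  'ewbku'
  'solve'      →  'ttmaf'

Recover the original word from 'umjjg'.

thief

Shifts by position in aide: pos 0: a→b (+1), pos 1: i→n (+5), pos 2: d→e (+1), pos 3: e→j (+5) — repeating every 2. A repeating key of period 2 is used — shifts +1, +5 over and over.
Undoing it on umjjg: u−1=t, m−5=h, j−1=i, j−5=e, g−1=f.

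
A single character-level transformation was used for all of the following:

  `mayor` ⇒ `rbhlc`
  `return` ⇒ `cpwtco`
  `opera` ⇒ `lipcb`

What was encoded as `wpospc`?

Treating letters as 0–25, the rule is x ↦ 23x + 1 (mod 26).
Reversing it on wpospc: w(22)→17·(22−1)≡19=t; p(15)→17·(15−1)≡4=e; o(14)→17·(14−1)≡13=n; s(18)→17·(18−1)≡3=d; p(15)→17·(15−1)≡4=e; c(2)→17·(2−1)≡17=r (all mod 26).

tender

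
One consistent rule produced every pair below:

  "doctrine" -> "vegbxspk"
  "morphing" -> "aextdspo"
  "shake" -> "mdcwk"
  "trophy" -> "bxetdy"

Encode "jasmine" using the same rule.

hcmaspk

d(3)→v(21) and o(14)→e(4) fit y≡15x+2 (mod 26); the inverse of 15 mod 26 is 7. Each letter's alphabet position (a=0..z=25) is mapped through 15·x+2 mod 26 — an affine cipher.
On jasmine: j(9)→15·9+2≡7=h; a(0)→15·0+2≡2=c; s(18)→15·18+2≡12=m; m(12)→15·12+2≡0=a; i(8)→15·8+2≡18=s; n(13)→15·13+2≡15=p; e(4)→15·4+2≡10=k (all mod 26).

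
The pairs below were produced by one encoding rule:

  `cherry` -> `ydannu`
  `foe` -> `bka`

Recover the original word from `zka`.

Compare letters: c→y is +22, h→d is +22, e→a is +22 — a constant shift. It's a constant shift of +22 (ROT22).
Reversing it on zka: z−22=d, k−22=o, a−22=e.

doe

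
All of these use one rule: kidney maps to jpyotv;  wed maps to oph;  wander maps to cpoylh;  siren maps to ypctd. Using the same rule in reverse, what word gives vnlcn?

The output letters match the input read backwards, each shifted +11: kidney reversed is yendik. The word is reversed, then every letter is shifted forward by 11.
Reversing it on vnlcn: shift back: v−11=k, n−11=c, l−11=a, c−11=r, n−11=c → kcarc; then reverse → crack.

crack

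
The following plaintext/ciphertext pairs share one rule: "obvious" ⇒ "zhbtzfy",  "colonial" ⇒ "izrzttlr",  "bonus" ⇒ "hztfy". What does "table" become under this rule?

zlhrp

Two shifts are in play — +11 for a/e/i/o/u, +6 for every other letter.
Applying it to table: t(cons)+6=z, a(vowel)+11=l, b(cons)+6=h, l(cons)+6=r, e(vowel)+11=p.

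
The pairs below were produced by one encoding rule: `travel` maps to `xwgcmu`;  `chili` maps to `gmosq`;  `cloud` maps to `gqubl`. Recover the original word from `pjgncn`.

league

In travel: t→x is +4, r→w is +5, a→g is +6, v→c is +7 — the shift increases by 1 each position. The shift increases by 1 at each position, starting from +4: 4, 5, 6, ….
Decoding pjgncn: p−4=l, j−5=e, g−6=a, n−7=g, c−8=u, n−9=e.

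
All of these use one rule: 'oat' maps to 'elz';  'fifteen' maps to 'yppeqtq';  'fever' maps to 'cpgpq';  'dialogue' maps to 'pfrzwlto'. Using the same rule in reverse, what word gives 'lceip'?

The output letters match the input read backwards, each shifted +11: oat reversed is tao. Read the word backwards and shift each letter +11.
Decoding lceip: shift back: l−11=a, c−11=r, e−11=t, i−11=x, p−11=e → artxe; then reverse → extra.

extra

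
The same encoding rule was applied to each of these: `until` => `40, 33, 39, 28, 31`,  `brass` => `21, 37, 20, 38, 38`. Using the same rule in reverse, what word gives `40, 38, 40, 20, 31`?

usual

The number is (letter's place in the alphabet, a=1) + 19.
Decoding 40, 38, 40, 20, 31: 40→(40−19)÷1=21=u, 38→(38−19)÷1=19=s, 40→(40−19)÷1=21=u, 20→(20−19)÷1=1=a, 31→(31−19)÷1=12=l.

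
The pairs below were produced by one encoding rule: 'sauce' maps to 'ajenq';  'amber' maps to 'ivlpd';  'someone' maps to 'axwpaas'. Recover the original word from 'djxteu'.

vanish

Letter i (0-indexed) is shifted by i+8, so successive shifts are 8, 9, 10, ….
Decoding djxteu: d−8=v, j−9=a, x−10=n, t−11=i, e−12=s, u−13=h.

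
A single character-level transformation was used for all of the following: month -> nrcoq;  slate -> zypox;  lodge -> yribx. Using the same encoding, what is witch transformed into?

This is an affine cipher: with a=0,…,z=25, each position x becomes (15x+15) mod 26.
Applying it to witch: w(22)→15·22+15≡7=h; i(8)→15·8+15≡5=f; t(19)→15·19+15≡14=o; c(2)→15·2+15≡19=t; h(7)→15·7+15≡16=q (all mod 26).

hfotq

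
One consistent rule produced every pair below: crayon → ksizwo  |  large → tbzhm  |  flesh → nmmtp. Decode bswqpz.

Shifts by position in crayon: pos 0: c→k (+8), pos 1: r→s (+1), pos 2: a→i (+8), pos 3: y→z (+1) — repeating every 2. It's a Vigenère-style cipher with numeric key [8,1]: position i shifts by key[i mod 2].
Reversing it on bswqpz: b−8=t, s−1=r, w−8=o, q−1=p, p−8=h, z−1=y.

trophy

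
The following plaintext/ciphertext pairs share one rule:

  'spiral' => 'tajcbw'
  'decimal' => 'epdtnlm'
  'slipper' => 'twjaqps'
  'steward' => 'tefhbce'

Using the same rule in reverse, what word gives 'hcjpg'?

Shifts by position in spiral: pos 0: s→t (+1), pos 1: p→a (+11), pos 2: i→j (+1), pos 3: r→c (+11) — repeating every 2. It's a Vigenère-style cipher with numeric key [1,11]: position i shifts by key[i mod 2].
Decoding hcjpg: h−1=g, c−11=r, j−1=i, p−11=e, g−1=f.

grief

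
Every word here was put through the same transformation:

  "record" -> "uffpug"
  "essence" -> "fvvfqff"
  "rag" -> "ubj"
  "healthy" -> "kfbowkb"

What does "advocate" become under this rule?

The shift depends on letter class: consonant r→u is +3, but vowel e→f is +1. The rule splits by letter class: vowels +1, consonants +3.
Applying it to advocate: a(vowel)+1=b, d(cons)+3=g, v(cons)+3=y, o(vowel)+1=p, c(cons)+3=f, a(vowel)+1=b, t(cons)+3=w, e(vowel)+1=f.

bgypfbwf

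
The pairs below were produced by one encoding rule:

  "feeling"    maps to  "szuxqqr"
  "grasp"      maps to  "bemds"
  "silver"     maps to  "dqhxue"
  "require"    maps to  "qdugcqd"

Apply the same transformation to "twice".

qouif

The output letters match the input read backwards, each shifted +12: feeling reversed is gnileef. The word is reversed, then every letter is shifted forward by 12.
For twice: reverse → eciwt; then shift: e+12=q, c+12=o, i+12=u, w+12=i, t+12=f.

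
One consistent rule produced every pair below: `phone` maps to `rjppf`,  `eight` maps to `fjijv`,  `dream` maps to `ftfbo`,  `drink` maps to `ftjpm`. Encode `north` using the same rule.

pptvj

The shift depends on letter class: consonant p→r is +2, but vowel o→p is +1. The rule splits by letter class: vowels +1, consonants +2.
On north: n(cons)+2=p, o(vowel)+1=p, r(cons)+2=t, t(cons)+2=v, h(cons)+2=j.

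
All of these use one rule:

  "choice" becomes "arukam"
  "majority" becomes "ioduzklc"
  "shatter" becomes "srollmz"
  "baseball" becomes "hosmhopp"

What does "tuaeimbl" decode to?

document

c(2)→a(0) and h(7)→r(17) fit y≡19x+14 (mod 26); the inverse of 19 mod 26 is 11. This is an affine cipher: with a=0,…,z=25, each position x becomes (19x+14) mod 26.
Decoding tuaeimbl: t(19)→11·(19−14)≡3=d; u(20)→11·(20−14)≡14=o; a(0)→11·(0−14)≡2=c; e(4)→11·(4−14)≡20=u; i(8)→11·(8−14)≡12=m; m(12)→11·(12−14)≡4=e; b(1)→11·(1−14)≡13=n; l(11)→11·(11−14)≡19=t (all mod 26).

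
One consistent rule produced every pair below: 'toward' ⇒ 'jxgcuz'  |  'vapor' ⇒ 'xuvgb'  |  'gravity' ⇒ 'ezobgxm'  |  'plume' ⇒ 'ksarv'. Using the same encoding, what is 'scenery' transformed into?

exktkiy

The output letters match the input read backwards, each shifted +6: toward reversed is drawot. The word is reversed, then every letter is shifted forward by 6.
Applying it to scenery: reverse → yrenecs; then shift: y+6=e, r+6=x, e+6=k, n+6=t, e+6=k, c+6=i, s+6=y.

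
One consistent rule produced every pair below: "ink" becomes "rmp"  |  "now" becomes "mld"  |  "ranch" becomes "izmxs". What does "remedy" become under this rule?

Each pair mirrors across the alphabet (i↔r, n↔m, k↔p): positions sum to 25. Letters are reflected about the middle of the alphabet (position → 25−position): Atbash.
On remedy: r↔i, e↔v, m↔n, e↔v, d↔w, y↔b.

ivnvwb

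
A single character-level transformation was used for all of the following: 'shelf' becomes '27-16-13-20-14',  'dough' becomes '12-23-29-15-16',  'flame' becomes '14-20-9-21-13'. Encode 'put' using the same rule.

24-29-28

s is letter #19 and maps to 27: an offset of 8. The number is (letter's place in the alphabet, a=1) + 8.
For put: p=16→24, u=21→29, t=20→28.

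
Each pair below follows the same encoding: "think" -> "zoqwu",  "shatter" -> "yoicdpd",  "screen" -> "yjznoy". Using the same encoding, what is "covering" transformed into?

In think: t→z is +6, h→o is +7, i→q is +8, n→w is +9 — the shift increases by 1 each position. The shift increases by 1 at each position, starting from +6: 6, 7, 8, ….
On covering: c+6=i, o+7=v, v+8=d, e+9=n, r+10=b, i+11=t, n+12=z, g+13=t.

ivdnbtzt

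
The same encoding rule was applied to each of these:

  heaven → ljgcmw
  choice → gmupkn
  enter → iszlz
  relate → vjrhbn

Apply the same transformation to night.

rnmob

In heaven: h→l is +4, e→j is +5, a→g is +6, v→c is +7 — the shift increases by 1 each position. The shift increases by 1 at each position, starting from +4: 4, 5, 6, ….
On night: n+4=r, i+5=n, g+6=m, h+7=o, t+8=b.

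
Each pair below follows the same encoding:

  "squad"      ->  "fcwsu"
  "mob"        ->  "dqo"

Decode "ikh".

The word is reversed, then every letter is shifted forward by 2.
Reversing it on ikh: shift back: i−2=g, k−2=i, h−2=f → gif; then reverse → fig.

fig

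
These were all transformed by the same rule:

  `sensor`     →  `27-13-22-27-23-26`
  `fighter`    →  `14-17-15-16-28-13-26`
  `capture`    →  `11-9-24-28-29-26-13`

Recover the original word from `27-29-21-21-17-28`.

summit

s is letter #19 and maps to 27: an offset of 8. Each letter is replaced by its alphabet position (a=1..z=26) + 8.
Undoing it on 27-29-21-21-17-28: 27→(27−8)÷1=19=s, 29→(29−8)÷1=21=u, 21→(21−8)÷1=13=m, 21→(21−8)÷1=13=m, 17→(17−8)÷1=9=i, 28→(28−8)÷1=20=t.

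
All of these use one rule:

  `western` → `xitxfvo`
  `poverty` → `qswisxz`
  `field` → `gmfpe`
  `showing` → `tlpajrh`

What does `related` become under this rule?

Shifts by position in western: pos 0: w→x (+1), pos 1: e→i (+4), pos 2: s→t (+1), pos 3: t→x (+4) — repeating every 2. The shifts repeat in a cycle of length 2: positions 0,1,… shift by +1, +4, then the pattern repeats.
Applying it to related: r+1=s, e+4=i, l+1=m, a+4=e, t+1=u, e+4=i, d+1=e.

simeuie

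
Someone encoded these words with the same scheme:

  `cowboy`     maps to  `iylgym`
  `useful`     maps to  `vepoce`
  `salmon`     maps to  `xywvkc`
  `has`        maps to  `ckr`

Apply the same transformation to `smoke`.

The output letters match the input read backwards, each shifted +10: cowboy reversed is yobwoc. Two steps: reverse the string, then apply a Caesar shift of +10.
Applying it to smoke: reverse → ekoms; then shift: e+10=o, k+10=u, o+10=y, m+10=w, s+10=c.

ouywc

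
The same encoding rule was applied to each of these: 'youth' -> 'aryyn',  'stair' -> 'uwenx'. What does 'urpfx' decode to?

solar

The shift increases by 1 at each position, starting from +2: 2, 3, 4, ….
Decoding urpfx: u−2=s, r−3=o, p−4=l, f−5=a, x−6=r.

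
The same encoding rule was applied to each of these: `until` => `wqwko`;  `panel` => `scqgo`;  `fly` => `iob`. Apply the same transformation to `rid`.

The shift depends on letter class: consonant n→q is +3, but vowel u→w is +2. Two shifts are in play — +2 for a/e/i/o/u, +3 for every other letter.
On rid: r(cons)+3=u, i(vowel)+2=k, d(cons)+3=g.

ukg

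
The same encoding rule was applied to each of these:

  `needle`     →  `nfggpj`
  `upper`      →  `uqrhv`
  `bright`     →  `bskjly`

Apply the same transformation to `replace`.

In needle: n→n is +0, e→f is +1, e→g is +2, d→g is +3 — the shift increases by 1 each position. Letter i (0-indexed) is shifted by i+0, so successive shifts are 0, 1, 2, ….
Applying it to replace: r+0=r, e+1=f, p+2=r, l+3=o, a+4=e, c+5=h, e+6=k.

rfroehk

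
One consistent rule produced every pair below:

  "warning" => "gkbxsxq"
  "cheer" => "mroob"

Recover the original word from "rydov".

Compare letters: w→g is +10, a→k is +10, r→b is +10 — a constant shift. It's a constant shift of +10 (ROT10).
Decoding rydov: r−10=h, y−10=o, d−10=t, o−10=e, v−10=l.

hotel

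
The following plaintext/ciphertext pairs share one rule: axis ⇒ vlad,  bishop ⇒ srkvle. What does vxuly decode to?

virus

Read the word backwards and shift each letter +3.
Undoing it on vxuly: shift back: v−3=s, x−3=u, u−3=r, l−3=i, y−3=v → suriv; then reverse → virus.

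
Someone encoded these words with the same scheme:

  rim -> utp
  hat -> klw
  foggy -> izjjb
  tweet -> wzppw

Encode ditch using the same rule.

The shift depends on letter class: consonant r→u is +3, but vowel i→t is +11. Two shifts are in play — +11 for a/e/i/o/u, +3 for every other letter.
Applying it to ditch: d(cons)+3=g, i(vowel)+11=t, t(cons)+3=w, c(cons)+3=f, h(cons)+3=k.

gtwfk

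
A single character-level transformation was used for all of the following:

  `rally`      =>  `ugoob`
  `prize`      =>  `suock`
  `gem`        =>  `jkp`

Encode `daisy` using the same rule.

ggovb

The rule splits by letter class: vowels +6, consonants +3.
On daisy: d(cons)+3=g, a(vowel)+6=g, i(vowel)+6=o, s(cons)+3=v, y(cons)+3=b.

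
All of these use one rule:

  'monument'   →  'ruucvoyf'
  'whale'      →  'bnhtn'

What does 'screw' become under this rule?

xiymf

In monument: m→r is +5, o→u is +6, n→u is +7, u→c is +8 — the shift increases by 1 each position. Letter i (0-indexed) is shifted by i+5, so successive shifts are 5, 6, 7, ….
Applying it to screw: s+5=x, c+6=i, r+7=y, e+8=m, w+9=f.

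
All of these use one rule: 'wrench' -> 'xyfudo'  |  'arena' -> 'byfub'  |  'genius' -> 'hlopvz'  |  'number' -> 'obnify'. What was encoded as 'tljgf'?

seize

Shifts by position in wrench: pos 0: w→x (+1), pos 1: r→y (+7), pos 2: e→f (+1), pos 3: n→u (+7) — repeating every 2. It's a Vigenère-style cipher with numeric key [1,7]: position i shifts by key[i mod 2].
Reversing it on tljgf: t−1=s, l−7=e, j−1=i, g−7=z, f−1=e.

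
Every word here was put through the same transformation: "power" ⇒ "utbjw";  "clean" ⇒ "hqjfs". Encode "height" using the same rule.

Every letter moves 5 places later in the alphabet, wrapping around z→a.
For height: h+5=m, e+5=j, i+5=n, g+5=l, h+5=m, t+5=y.

mjnlmy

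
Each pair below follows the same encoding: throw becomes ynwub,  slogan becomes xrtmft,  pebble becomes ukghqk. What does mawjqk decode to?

hurdle

The shifts repeat in a cycle of length 2: positions 0,1,… shift by +5, +6, then the pattern repeats.
Decoding mawjqk: m−5=h, a−6=u, w−5=r, j−6=d, q−5=l, k−6=e.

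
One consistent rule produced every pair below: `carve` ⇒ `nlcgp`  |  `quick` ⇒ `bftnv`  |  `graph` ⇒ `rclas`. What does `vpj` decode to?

key

Each letter is shifted forward by 11 in the alphabet (a Caesar shift of +11).
Reversing it on vpj: v−11=k, p−11=e, j−11=y.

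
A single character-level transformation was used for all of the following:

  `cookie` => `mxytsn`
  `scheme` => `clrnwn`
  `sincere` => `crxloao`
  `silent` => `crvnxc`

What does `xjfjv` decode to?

Shifts by position in cookie: pos 0: c→m (+10), pos 1: o→x (+9), pos 2: o→y (+10), pos 3: k→t (+9) — repeating every 2. It's a Vigenère-style cipher with numeric key [10,9]: position i shifts by key[i mod 2].
Undoing it on xjfjv: x−10=n, j−9=a, f−10=v, j−9=a, v−10=l.

naval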